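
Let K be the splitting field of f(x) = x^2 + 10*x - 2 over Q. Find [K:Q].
[K:Q] = 2

The discriminant of x^2 + (10)*x + (-2) is b^2 - 4c = 100 - (-8) = 108. Since 108 is not a perfect square in Q, the polynomial is irreducible over Q. Its two roots generate a degree-2 extension, so [K:Q] = 2.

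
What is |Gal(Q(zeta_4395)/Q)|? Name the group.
|Gal(Q(zeta_4395)/Q)| = phi(4395) = 2336; group ≅ (Z/4395Z)^* ≅ Z/2Z × Z/4Z × Z/292Z

The n-th cyclotomic polynomial Φ_4395(x) is the minimal polynomial of zeta_4395 over Q and has degree phi(4395) = 2336. So Q(zeta_4395) is a degree-2336 Galois extension with Galois group (Z/4395Z)^*. By CRT, (Z/4395Z)^* ≅ (Z/3Z)^* × (Z/5Z)^* × (Z/293Z)^*. Each prime-power unit group is (Z/3Z)^* ≅ Z/2Z; (Z/5Z)^* ≅ Z/4Z; (Z/293Z)^* ≅ Z/292Z. Hence Gal(Q(zeta_4395)/Q) ≅ Z/2Z × Z/4Z × Z/292Z.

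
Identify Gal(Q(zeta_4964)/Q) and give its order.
|Gal(Q(zeta_4964)/Q)| = phi(4964) = 2304; group ≅ (Z/4964Z)^* ≅ Z/2Z × Z/16Z × Z/72Z

The n-th cyclotomic polynomial Φ_4964(x) is the minimal polynomial of zeta_4964 over Q and has degree phi(4964) = 2304. So Q(zeta_4964) is a degree-2304 Galois extension with Galois group (Z/4964Z)^*. By CRT, (Z/4964Z)^* ≅ (Z/4Z)^* × (Z/17Z)^* × (Z/73Z)^*. Each prime-power unit group is (Z/4Z)^* ≅ Z/2Z; (Z/17Z)^* ≅ Z/16Z; (Z/73Z)^* ≅ Z/72Z. Hence Gal(Q(zeta_4964)/Q) ≅ Z/2Z × Z/16Z × Z/72Z.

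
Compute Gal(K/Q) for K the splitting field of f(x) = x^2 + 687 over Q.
Gal(K/Q) = Z/2Z (cyclic of order 2)

x^2 + 687 is irreducible over Q since -687 is not a rational square. The splitting field Q(sqrt(-687)) has degree 2 over Q, and its unique nontrivial automorphism is sqrt(-687) ↦ -sqrt(-687). Hence Gal(Q(sqrt(-687))/Q) = Z/2Z.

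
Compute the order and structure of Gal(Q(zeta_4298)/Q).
|Gal(Q(zeta_4298)/Q)| = phi(4298) = 1836; group ≅ (Z/4298Z)^* ≅ Z/6Z × Z/306Z

The n-th cyclotomic polynomial Φ_4298(x) is the minimal polynomial of zeta_4298 over Q and has degree phi(4298) = 1836. So Q(zeta_4298) is a degree-1836 Galois extension with Galois group (Z/4298Z)^*. By CRT, (Z/4298Z)^* ≅ (Z/2Z)^* × (Z/7Z)^* × (Z/307Z)^*. Each prime-power unit group is (Z/2Z)^* ≅ trivial group (order 1); (Z/7Z)^* ≅ Z/6Z; (Z/307Z)^* ≅ Z/306Z. Hence Gal(Q(zeta_4298)/Q) ≅ Z/6Z × Z/306Z.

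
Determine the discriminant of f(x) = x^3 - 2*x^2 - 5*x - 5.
Δ = -1135

For x^3 + a x^2 + b x + c the discriminant is Δ = 18 a b c - 4 a^3 c + a^2 b^2 - 4 b^3 - 27 c^2.
Plug a = -2, b = -5, c = -5:
  18*(-2)*(-5)*(-5) - 4*(-2)^3*(-5) + (-2)^2*(-5)^2 - 4*(-5)^3 - 27*(-5)^2
  = -900 + (-160) + 100 + (500) + (-675)
  = -1135.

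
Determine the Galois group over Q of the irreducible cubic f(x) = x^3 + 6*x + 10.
Gal(K/Q) = S_3 (symmetric group of order 6)

Compute the discriminant of x^3 + (0)*x^2 + (6)*x + (10): Δ = -3564. Since Δ is not a rational square, the Galois group is not contained in A_3; it must be the full S_3 (irreducibility of the cubic rules out anything smaller).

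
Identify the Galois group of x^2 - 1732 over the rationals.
Gal(K/Q) = Z/2Z (cyclic of order 2)

x^2 - 1732 is irreducible over Q since 1732 is not a rational square. The splitting field Q(sqrt(1732)) has degree 2 over Q, and its unique nontrivial automorphism is sqrt(1732) ↦ -sqrt(1732). Hence Gal(Q(sqrt(1732))/Q) = Z/2Z.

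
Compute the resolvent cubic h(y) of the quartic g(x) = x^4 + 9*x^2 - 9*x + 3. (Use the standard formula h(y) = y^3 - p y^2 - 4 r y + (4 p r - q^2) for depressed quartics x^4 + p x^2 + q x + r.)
h(y) = y^3 - 9*y^2 - 12*y + 27

Identify coefficients: p = 9, q = -9, r = 3.
Plug into h(y) = y^3 - p y^2 - 4 r y + (4 p r - q^2):
  h(y) = y^3 - (9) y^2 - 4*(3) y + (4*(9)*(3) - (-9)^2)
       = y^3 + (-9) y^2 + (-12) y + (27).
Simplifying: h(y) = y^3 - 9*y^2 - 12*y + 27.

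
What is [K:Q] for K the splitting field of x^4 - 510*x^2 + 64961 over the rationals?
[K:Q] = 4

f factors as (x^2 - 263)(x^2 - 247); the splitting field is K = Q(sqrt(263), sqrt(247)). Since 263, 247, and 64961 are all non-squares in Q, the three subfields Q(sqrt(263)), Q(sqrt(247)), Q(sqrt(64961)) are distinct degree-2 extensions, so [K:Q] = 4 (Klein four Galois group).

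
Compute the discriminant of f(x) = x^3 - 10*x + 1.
Δ = 3973

For a depressed cubic x^3 + p x + q the discriminant is Δ = -4 p^3 - 27 q^2 = -4*(-10)^3 - 27*(1)^2 = 4000 - 27 = 3973.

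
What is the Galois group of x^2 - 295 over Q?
Gal(K/Q) = Z/2Z (cyclic of order 2)

x^2 - 295 is irreducible over Q since 295 is not a rational square. The splitting field Q(sqrt(295)) has degree 2 over Q, and its unique nontrivial automorphism is sqrt(295) ↦ -sqrt(295). Hence Gal(Q(sqrt(295))/Q) = Z/2Z.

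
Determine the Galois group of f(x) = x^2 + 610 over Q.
Gal(K/Q) = Z/2Z (cyclic of order 2)

x^2 + 610 is irreducible over Q since -610 is not a rational square. The splitting field Q(sqrt(-610)) has degree 2 over Q, and its unique nontrivial automorphism is sqrt(-610) ↦ -sqrt(-610). Hence Gal(Q(sqrt(-610))/Q) = Z/2Z.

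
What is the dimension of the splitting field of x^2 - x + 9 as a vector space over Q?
[K:Q] = 2

The discriminant of x^2 + (-1)*x + (9) is b^2 - 4c = 1 - (36) = -35. Since -35 is not a perfect square in Q, the polynomial is irreducible over Q. Its two roots generate a degree-2 extension, so [K:Q] = 2.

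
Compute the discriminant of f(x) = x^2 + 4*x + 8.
Δ = -16

For a quadratic a x^2 + b x + c the discriminant is Δ = b^2 - 4ac = (4)^2 - 4*(1)*(8) = 16 - (32) = -16.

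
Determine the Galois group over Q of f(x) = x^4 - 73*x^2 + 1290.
Gal(K/Q) = V_4 (Klein four-group, Z/2Z × Z/2Z)

f factors as (x^2 - 30)(x^2 - 43), so the splitting field is K = Q(sqrt(30), sqrt(43)). The elements 30, 43, 1290 are all non-squares in Q, so sqrt(30) and sqrt(43) generate independent quadratic extensions. Thus [K:Q] = 4 and Gal(K/Q) is generated by the two order-2 automorphisms sqrt(30) ↦ -sqrt(30) and sqrt(43) ↦ -sqrt(43), giving V_4.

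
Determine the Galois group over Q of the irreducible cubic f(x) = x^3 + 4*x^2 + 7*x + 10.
Gal(K/Q) = S_3 (symmetric group of order 6)

Compute the discriminant of x^3 + (4)*x^2 + (7)*x + (10): Δ = -808. Since Δ is not a rational square, the Galois group is not contained in A_3; it must be the full S_3 (irreducibility of the cubic rules out anything smaller).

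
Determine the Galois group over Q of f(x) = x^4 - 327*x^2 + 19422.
Gal(K/Q) = V_4 (Klein four-group, Z/2Z × Z/2Z)

f factors as (x^2 - 249)(x^2 - 78), so the splitting field is K = Q(sqrt(249), sqrt(78)). The elements 249, 78, 19422 are all non-squares in Q, so sqrt(249) and sqrt(78) generate independent quadratic extensions. Thus [K:Q] = 4 and Gal(K/Q) is generated by the two order-2 automorphisms sqrt(249) ↦ -sqrt(249) and sqrt(78) ↦ -sqrt(78), giving V_4.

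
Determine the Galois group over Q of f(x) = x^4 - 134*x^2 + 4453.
Gal(K/Q) = V_4 (Klein four-group, Z/2Z × Z/2Z)

f factors as (x^2 - 73)(x^2 - 61), so the splitting field is K = Q(sqrt(73), sqrt(61)). The elements 73, 61, 4453 are all non-squares in Q, so sqrt(73) and sqrt(61) generate independent quadratic extensions. Thus [K:Q] = 4 and Gal(K/Q) is generated by the two order-2 automorphisms sqrt(73) ↦ -sqrt(73) and sqrt(61) ↦ -sqrt(61), giving V_4.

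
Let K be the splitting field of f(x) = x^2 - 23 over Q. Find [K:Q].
[K:Q] = 2

The polynomial x^2 - 23 is irreducible over Q since 23 is not a perfect square. Its splitting field is Q(sqrt(23)), which has degree 2 over Q.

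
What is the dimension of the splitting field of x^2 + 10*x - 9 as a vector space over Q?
[K:Q] = 2

The discriminant of x^2 + (10)*x + (-9) is b^2 - 4c = 100 - (-36) = 136. Since 136 is not a perfect square in Q, the polynomial is irreducible over Q. Its two roots generate a degree-2 extension, so [K:Q] = 2.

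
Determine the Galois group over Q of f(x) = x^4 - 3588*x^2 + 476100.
Gal(K/Q) = Z/2Z (cyclic of order 2)

f factors as (x^2 - 138)(x^2 - 3450), so the splitting field is K = Q(sqrt(138), sqrt(3450)). The squarefree part of 138 is 138 and the squarefree part of 3450 is also 138, so sqrt(138) and sqrt(3450) are both rational multiples of sqrt(138). Hence Q(sqrt(138)) = Q(sqrt(3450)) = Q(sqrt(138)), and the splitting field collapses to a single degree-2 extension with Galois group Z/2Z.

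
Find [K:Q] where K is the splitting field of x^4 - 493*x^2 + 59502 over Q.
[K:Q] = 4

f factors as (x^2 - 282)(x^2 - 211); the splitting field is K = Q(sqrt(282), sqrt(211)). Since 282, 211, and 59502 are all non-squares in Q, the three subfields Q(sqrt(282)), Q(sqrt(211)), Q(sqrt(59502)) are distinct degree-2 extensions, so [K:Q] = 4 (Klein four Galois group).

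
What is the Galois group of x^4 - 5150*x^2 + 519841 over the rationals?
Gal(K/Q) = Z/2Z (cyclic of order 2)

f factors as (x^2 - 103)(x^2 - 5047), so the splitting field is K = Q(sqrt(103), sqrt(5047)). The squarefree part of 103 is 103 and the squarefree part of 5047 is also 103, so sqrt(103) and sqrt(5047) are both rational multiples of sqrt(103). Hence Q(sqrt(103)) = Q(sqrt(5047)) = Q(sqrt(103)), and the splitting field collapses to a single degree-2 extension with Galois group Z/2Z.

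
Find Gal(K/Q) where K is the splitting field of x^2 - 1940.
Gal(K/Q) = Z/2Z (cyclic of order 2)

x^2 - 1940 is irreducible over Q since 1940 is not a rational square. The splitting field Q(sqrt(1940)) has degree 2 over Q, and its unique nontrivial automorphism is sqrt(1940) ↦ -sqrt(1940). Hence Gal(Q(sqrt(1940))/Q) = Z/2Z.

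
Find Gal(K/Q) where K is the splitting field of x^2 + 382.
Gal(K/Q) = Z/2Z (cyclic of order 2)

x^2 + 382 is irreducible over Q since -382 is not a rational square. The splitting field Q(sqrt(-382)) has degree 2 over Q, and its unique nontrivial automorphism is sqrt(-382) ↦ -sqrt(-382). Hence Gal(Q(sqrt(-382))/Q) = Z/2Z.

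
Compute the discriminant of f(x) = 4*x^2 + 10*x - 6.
Δ = 196

For a quadratic a x^2 + b x + c the discriminant is Δ = b^2 - 4ac = (10)^2 - 4*(4)*(-6) = 100 - (-96) = 196.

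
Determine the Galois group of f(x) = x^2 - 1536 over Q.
Gal(K/Q) = Z/2Z (cyclic of order 2)

x^2 - 1536 is irreducible over Q since 1536 is not a rational square. The splitting field Q(sqrt(1536)) has degree 2 over Q, and its unique nontrivial automorphism is sqrt(1536) ↦ -sqrt(1536). Hence Gal(Q(sqrt(1536))/Q) = Z/2Z.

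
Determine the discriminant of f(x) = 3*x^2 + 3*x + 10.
Δ = -111

For a quadratic a x^2 + b x + c the discriminant is Δ = b^2 - 4ac = (3)^2 - 4*(3)*(10) = 9 - (120) = -111.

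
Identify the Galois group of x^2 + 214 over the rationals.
Gal(K/Q) = Z/2Z (cyclic of order 2)

x^2 + 214 is irreducible over Q since -214 is not a rational square. The splitting field Q(sqrt(-214)) has degree 2 over Q, and its unique nontrivial automorphism is sqrt(-214) ↦ -sqrt(-214). Hence Gal(Q(sqrt(-214))/Q) = Z/2Z.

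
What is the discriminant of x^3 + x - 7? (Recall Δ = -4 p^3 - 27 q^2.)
Δ = -1327

For a depressed cubic x^3 + p x + q the discriminant is Δ = -4 p^3 - 27 q^2 = -4*(1)^3 - 27*(-7)^2 = -4 - 1323 = -1327.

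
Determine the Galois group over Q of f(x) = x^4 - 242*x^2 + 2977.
Gal(K/Q) = V_4 (Klein four-group, Z/2Z × Z/2Z)

f factors as (x^2 - 13)(x^2 - 229), so the splitting field is K = Q(sqrt(13), sqrt(229)). The elements 13, 229, 2977 are all non-squares in Q, so sqrt(13) and sqrt(229) generate independent quadratic extensions. Thus [K:Q] = 4 and Gal(K/Q) is generated by the two order-2 automorphisms sqrt(13) ↦ -sqrt(13) and sqrt(229) ↦ -sqrt(229), giving V_4.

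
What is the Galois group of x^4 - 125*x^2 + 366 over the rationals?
Gal(K/Q) = V_4 (Klein four-group, Z/2Z × Z/2Z)

f factors as (x^2 - 3)(x^2 - 122), so the splitting field is K = Q(sqrt(3), sqrt(122)). The elements 3, 122, 366 are all non-squares in Q, so sqrt(3) and sqrt(122) generate independent quadratic extensions. Thus [K:Q] = 4 and Gal(K/Q) is generated by the two order-2 automorphisms sqrt(3) ↦ -sqrt(3) and sqrt(122) ↦ -sqrt(122), giving V_4.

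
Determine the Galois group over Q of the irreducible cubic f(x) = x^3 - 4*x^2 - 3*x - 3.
Gal(K/Q) = S_3 (symmetric group of order 6)

Compute the discriminant of x^3 + (-4)*x^2 + (-3)*x + (-3): Δ = -1407. Since Δ is not a rational square, the Galois group is not contained in A_3; it must be the full S_3 (irreducibility of the cubic rules out anything smaller).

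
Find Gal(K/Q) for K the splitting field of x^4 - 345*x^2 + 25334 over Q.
Gal(K/Q) = V_4 (Klein four-group, Z/2Z × Z/2Z)

f factors as (x^2 - 106)(x^2 - 239), so the splitting field is K = Q(sqrt(106), sqrt(239)). The elements 106, 239, 25334 are all non-squares in Q, so sqrt(106) and sqrt(239) generate independent quadratic extensions. Thus [K:Q] = 4 and Gal(K/Q) is generated by the two order-2 automorphisms sqrt(106) ↦ -sqrt(106) and sqrt(239) ↦ -sqrt(239), giving V_4.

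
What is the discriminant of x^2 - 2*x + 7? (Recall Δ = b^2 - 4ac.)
Δ = -24

For a quadratic a x^2 + b x + c the discriminant is Δ = b^2 - 4ac = (-2)^2 - 4*(1)*(7) = 4 - (28) = -24.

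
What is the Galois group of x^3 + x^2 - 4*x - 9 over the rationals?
Gal(K/Q) = S_3 (symmetric group of order 6)

Compute the discriminant of x^3 + (1)*x^2 + (-4)*x + (-9): Δ = -1231. Since Δ is not a rational square, the Galois group is not contained in A_3; it must be the full S_3 (irreducibility of the cubic rules out anything smaller).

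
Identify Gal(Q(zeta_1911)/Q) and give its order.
|Gal(Q(zeta_1911)/Q)| = phi(1911) = 1008; group ≅ (Z/1911Z)^* ≅ Z/2Z × Z/12Z × Z/42Z

The n-th cyclotomic polynomial Φ_1911(x) is the minimal polynomial of zeta_1911 over Q and has degree phi(1911) = 1008. So Q(zeta_1911) is a degree-1008 Galois extension with Galois group (Z/1911Z)^*. By CRT, (Z/1911Z)^* ≅ (Z/3Z)^* × (Z/49Z)^* × (Z/13Z)^*. Each prime-power unit group is (Z/3Z)^* ≅ Z/2Z; (Z/49Z)^* ≅ Z/42Z; (Z/13Z)^* ≅ Z/12Z. Hence Gal(Q(zeta_1911)/Q) ≅ Z/2Z × Z/12Z × Z/42Z.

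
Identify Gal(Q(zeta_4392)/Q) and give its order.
|Gal(Q(zeta_4392)/Q)| = phi(4392) = 1440; group ≅ (Z/4392Z)^* ≅ Z/2Z × Z/2Z × Z/6Z × Z/60Z

The n-th cyclotomic polynomial Φ_4392(x) is the minimal polynomial of zeta_4392 over Q and has degree phi(4392) = 1440. So Q(zeta_4392) is a degree-1440 Galois extension with Galois group (Z/4392Z)^*. By CRT, (Z/4392Z)^* ≅ (Z/8Z)^* × (Z/9Z)^* × (Z/61Z)^*. Each prime-power unit group is (Z/8Z)^* ≅ Z/2Z × Z/2Z; (Z/9Z)^* ≅ Z/6Z; (Z/61Z)^* ≅ Z/60Z. Hence Gal(Q(zeta_4392)/Q) ≅ Z/2Z × Z/2Z × Z/6Z × Z/60Z.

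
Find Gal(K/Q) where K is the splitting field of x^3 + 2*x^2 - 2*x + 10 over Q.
Gal(K/Q) = S_3 (symmetric group of order 6)

Compute the discriminant of x^3 + (2)*x^2 + (-2)*x + (10): Δ = -3692. Since Δ is not a rational square, the Galois group is not contained in A_3; it must be the full S_3 (irreducibility of the cubic rules out anything smaller).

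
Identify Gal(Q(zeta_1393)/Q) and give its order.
|Gal(Q(zeta_1393)/Q)| = phi(1393) = 1188; group ≅ (Z/1393Z)^* ≅ Z/6Z × Z/198Z

The n-th cyclotomic polynomial Φ_1393(x) is the minimal polynomial of zeta_1393 over Q and has degree phi(1393) = 1188. So Q(zeta_1393) is a degree-1188 Galois extension with Galois group (Z/1393Z)^*. By CRT, (Z/1393Z)^* ≅ (Z/7Z)^* × (Z/199Z)^*. Each prime-power unit group is (Z/7Z)^* ≅ Z/6Z; (Z/199Z)^* ≅ Z/198Z. Hence Gal(Q(zeta_1393)/Q) ≅ Z/6Z × Z/198Z.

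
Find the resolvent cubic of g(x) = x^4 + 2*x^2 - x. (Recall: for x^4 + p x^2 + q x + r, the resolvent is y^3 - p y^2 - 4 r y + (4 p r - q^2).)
h(y) = y^3 - 2*y^2 - 1

Identify coefficients: p = 2, q = -1, r = 0.
Plug into h(y) = y^3 - p y^2 - 4 r y + (4 p r - q^2):
  h(y) = y^3 - (2) y^2 - 4*(0) y + (4*(2)*(0) - (-1)^2)
       = y^3 + (-2) y^2 + (0) y + (-1).
Simplifying: h(y) = y^3 - 2*y^2 - 1.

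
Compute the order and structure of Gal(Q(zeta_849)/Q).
|Gal(Q(zeta_849)/Q)| = phi(849) = 564; group ≅ (Z/849Z)^* ≅ Z/2Z × Z/282Z

The n-th cyclotomic polynomial Φ_849(x) is the minimal polynomial of zeta_849 over Q and has degree phi(849) = 564. So Q(zeta_849) is a degree-564 Galois extension with Galois group (Z/849Z)^*. By CRT, (Z/849Z)^* ≅ (Z/3Z)^* × (Z/283Z)^*. Each prime-power unit group is (Z/3Z)^* ≅ Z/2Z; (Z/283Z)^* ≅ Z/282Z. Hence Gal(Q(zeta_849)/Q) ≅ Z/2Z × Z/282Z.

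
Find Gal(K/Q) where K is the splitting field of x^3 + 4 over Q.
Gal(K/Q) = S_3 (symmetric group of order 6)

Compute the discriminant of x^3 + (0)*x^2 + (0)*x + (4): Δ = -432. Since Δ is not a rational square, the Galois group is not contained in A_3; it must be the full S_3 (irreducibility of the cubic rules out anything smaller).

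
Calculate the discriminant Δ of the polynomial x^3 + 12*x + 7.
Δ = -8235

For a depressed cubic x^3 + p x + q the discriminant is Δ = -4 p^3 - 27 q^2 = -4*(12)^3 - 27*(7)^2 = -6912 - 1323 = -8235.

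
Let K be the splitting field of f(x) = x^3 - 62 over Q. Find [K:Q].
[K:Q] = 6

x^3 - 62 has one real root r = 62^(1/3) and two complex roots r*zeta_3, r*zeta_3^2 where zeta_3 = e^(2*pi*i/3). The splitting field is Q(r, zeta_3). [Q(r):Q] = 3 and [Q(zeta_3):Q] = 2 with gcd = 1, so [Q(r, zeta_3):Q] = 3 * 2 = 6.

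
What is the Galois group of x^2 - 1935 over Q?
Gal(K/Q) = Z/2Z (cyclic of order 2)

x^2 - 1935 is irreducible over Q since 1935 is not a rational square. The splitting field Q(sqrt(1935)) has degree 2 over Q, and its unique nontrivial automorphism is sqrt(1935) ↦ -sqrt(1935). Hence Gal(Q(sqrt(1935))/Q) = Z/2Z.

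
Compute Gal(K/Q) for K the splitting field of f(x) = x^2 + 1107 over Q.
Gal(K/Q) = Z/2Z (cyclic of order 2)

x^2 + 1107 is irreducible over Q since -1107 is not a rational square. The splitting field Q(sqrt(-1107)) has degree 2 over Q, and its unique nontrivial automorphism is sqrt(-1107) ↦ -sqrt(-1107). Hence Gal(Q(sqrt(-1107))/Q) = Z/2Z.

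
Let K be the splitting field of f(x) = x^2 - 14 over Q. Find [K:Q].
[K:Q] = 2

The discriminant of x^2 + (0)*x + (-14) is b^2 - 4c = 0 - (-56) = 56. Since 56 is not a perfect square in Q, the polynomial is irreducible over Q. Its two roots generate a degree-2 extension, so [K:Q] = 2.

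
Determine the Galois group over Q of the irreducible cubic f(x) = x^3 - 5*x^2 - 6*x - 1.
Gal(K/Q) = S_3 (symmetric group of order 6)

Compute the discriminant of x^3 + (-5)*x^2 + (-6)*x + (-1): Δ = 697. Since Δ is not a rational square, the Galois group is not contained in A_3; it must be the full S_3 (irreducibility of the cubic rules out anything smaller).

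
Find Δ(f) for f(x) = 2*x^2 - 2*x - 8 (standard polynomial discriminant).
Δ = 68

For a quadratic a x^2 + b x + c the discriminant is Δ = b^2 - 4ac = (-2)^2 - 4*(2)*(-8) = 4 - (-64) = 68.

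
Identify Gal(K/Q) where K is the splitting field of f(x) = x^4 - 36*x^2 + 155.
Gal(K/Q) = V_4 (Klein four-group, Z/2Z × Z/2Z)

f factors as (x^2 - 31)(x^2 - 5), so the splitting field is K = Q(sqrt(31), sqrt(5)). The elements 31, 5, 155 are all non-squares in Q, so sqrt(31) and sqrt(5) generate independent quadratic extensions. Thus [K:Q] = 4 and Gal(K/Q) is generated by the two order-2 automorphisms sqrt(31) ↦ -sqrt(31) and sqrt(5) ↦ -sqrt(5), giving V_4.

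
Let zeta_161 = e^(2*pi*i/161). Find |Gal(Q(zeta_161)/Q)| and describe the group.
|Gal(Q(zeta_161)/Q)| = phi(161) = 132; group ≅ (Z/161Z)^* ≅ Z/6Z × Z/22Z

The n-th cyclotomic polynomial Φ_161(x) is the minimal polynomial of zeta_161 over Q and has degree phi(161) = 132. So Q(zeta_161) is a degree-132 Galois extension with Galois group (Z/161Z)^*. By CRT, (Z/161Z)^* ≅ (Z/7Z)^* × (Z/23Z)^*. Each prime-power unit group is (Z/7Z)^* ≅ Z/6Z; (Z/23Z)^* ≅ Z/22Z. Hence Gal(Q(zeta_161)/Q) ≅ Z/6Z × Z/22Z.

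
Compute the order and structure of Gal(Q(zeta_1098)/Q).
|Gal(Q(zeta_1098)/Q)| = phi(1098) = 360; group ≅ (Z/1098Z)^* ≅ Z/6Z × Z/60Z

The n-th cyclotomic polynomial Φ_1098(x) is the minimal polynomial of zeta_1098 over Q and has degree phi(1098) = 360. So Q(zeta_1098) is a degree-360 Galois extension with Galois group (Z/1098Z)^*. By CRT, (Z/1098Z)^* ≅ (Z/2Z)^* × (Z/9Z)^* × (Z/61Z)^*. Each prime-power unit group is (Z/2Z)^* ≅ trivial group (order 1); (Z/9Z)^* ≅ Z/6Z; (Z/61Z)^* ≅ Z/60Z. Hence Gal(Q(zeta_1098)/Q) ≅ Z/6Z × Z/60Z.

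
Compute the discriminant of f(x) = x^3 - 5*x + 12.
Δ = -3388

For a depressed cubic x^3 + p x + q the discriminant is Δ = -4 p^3 - 27 q^2 = -4*(-5)^3 - 27*(12)^2 = 500 - 3888 = -3388.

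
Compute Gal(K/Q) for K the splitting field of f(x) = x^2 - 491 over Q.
Gal(K/Q) = Z/2Z (cyclic of order 2)

x^2 - 491 is irreducible over Q since 491 is not a rational square. The splitting field Q(sqrt(491)) has degree 2 over Q, and its unique nontrivial automorphism is sqrt(491) ↦ -sqrt(491). Hence Gal(Q(sqrt(491))/Q) = Z/2Z.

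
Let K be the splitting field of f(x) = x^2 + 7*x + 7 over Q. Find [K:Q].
[K:Q] = 2

The discriminant of x^2 + (7)*x + (7) is b^2 - 4c = 49 - (28) = 21. Since 21 is not a perfect square in Q, the polynomial is irreducible over Q. Its two roots generate a degree-2 extension, so [K:Q] = 2.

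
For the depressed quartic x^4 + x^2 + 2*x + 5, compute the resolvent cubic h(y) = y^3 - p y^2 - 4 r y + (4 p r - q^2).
h(y) = y^3 - y^2 - 20*y + 16

Identify coefficients: p = 1, q = 2, r = 5.
Plug into h(y) = y^3 - p y^2 - 4 r y + (4 p r - q^2):
  h(y) = y^3 - (1) y^2 - 4*(5) y + (4*(1)*(5) - (2)^2)
       = y^3 + (-1) y^2 + (-20) y + (16).
Simplifying: h(y) = y^3 - y^2 - 20*y + 16.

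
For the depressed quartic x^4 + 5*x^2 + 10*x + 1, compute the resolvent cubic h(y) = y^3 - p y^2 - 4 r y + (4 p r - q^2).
h(y) = y^3 - 5*y^2 - 4*y - 80

Identify coefficients: p = 5, q = 10, r = 1.
Plug into h(y) = y^3 - p y^2 - 4 r y + (4 p r - q^2):
  h(y) = y^3 - (5) y^2 - 4*(1) y + (4*(5)*(1) - (10)^2)
       = y^3 + (-5) y^2 + (-4) y + (-80).
Simplifying: h(y) = y^3 - 5*y^2 - 4*y - 80.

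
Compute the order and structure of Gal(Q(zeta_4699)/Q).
|Gal(Q(zeta_4699)/Q)| = phi(4699) = 4536; group ≅ (Z/4699Z)^* ≅ Z/36Z × Z/126Z

The n-th cyclotomic polynomial Φ_4699(x) is the minimal polynomial of zeta_4699 over Q and has degree phi(4699) = 4536. So Q(zeta_4699) is a degree-4536 Galois extension with Galois group (Z/4699Z)^*. By CRT, (Z/4699Z)^* ≅ (Z/37Z)^* × (Z/127Z)^*. Each prime-power unit group is (Z/37Z)^* ≅ Z/36Z; (Z/127Z)^* ≅ Z/126Z. Hence Gal(Q(zeta_4699)/Q) ≅ Z/36Z × Z/126Z.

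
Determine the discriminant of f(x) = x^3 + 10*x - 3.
Δ = -4243

For a depressed cubic x^3 + p x + q the discriminant is Δ = -4 p^3 - 27 q^2 = -4*(10)^3 - 27*(-3)^2 = -4000 - 243 = -4243.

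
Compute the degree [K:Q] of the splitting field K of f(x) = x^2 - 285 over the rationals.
[K:Q] = 2

The polynomial x^2 - 285 is irreducible over Q since 285 is not a perfect square. Its splitting field is Q(sqrt(285)), which has degree 2 over Q.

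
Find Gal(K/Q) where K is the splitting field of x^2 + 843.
Gal(K/Q) = Z/2Z (cyclic of order 2)

x^2 + 843 is irreducible over Q since -843 is not a rational square. The splitting field Q(sqrt(-843)) has degree 2 over Q, and its unique nontrivial automorphism is sqrt(-843) ↦ -sqrt(-843). Hence Gal(Q(sqrt(-843))/Q) = Z/2Z.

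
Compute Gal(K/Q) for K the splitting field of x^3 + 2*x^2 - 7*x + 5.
Gal(K/Q) = S_3 (symmetric group of order 6)

Compute the discriminant of x^3 + (2)*x^2 + (-7)*x + (5): Δ = -527. Since Δ is not a rational square, the Galois group is not contained in A_3; it must be the full S_3 (irreducibility of the cubic rules out anything smaller).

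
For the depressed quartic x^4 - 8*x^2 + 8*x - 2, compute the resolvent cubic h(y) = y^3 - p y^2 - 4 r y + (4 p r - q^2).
h(y) = y^3 + 8*y^2 + 8*y

Identify coefficients: p = -8, q = 8, r = -2.
Plug into h(y) = y^3 - p y^2 - 4 r y + (4 p r - q^2):
  h(y) = y^3 - (-8) y^2 - 4*(-2) y + (4*(-8)*(-2) - (8)^2)
       = y^3 + (8) y^2 + (8) y + (0).
Simplifying: h(y) = y^3 + 8*y^2 + 8*y.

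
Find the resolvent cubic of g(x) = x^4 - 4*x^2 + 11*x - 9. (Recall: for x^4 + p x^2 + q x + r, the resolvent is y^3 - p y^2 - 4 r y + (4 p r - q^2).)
h(y) = y^3 + 4*y^2 + 36*y + 23

Identify coefficients: p = -4, q = 11, r = -9.
Plug into h(y) = y^3 - p y^2 - 4 r y + (4 p r - q^2):
  h(y) = y^3 - (-4) y^2 - 4*(-9) y + (4*(-4)*(-9) - (11)^2)
       = y^3 + (4) y^2 + (36) y + (23).
Simplifying: h(y) = y^3 + 4*y^2 + 36*y + 23.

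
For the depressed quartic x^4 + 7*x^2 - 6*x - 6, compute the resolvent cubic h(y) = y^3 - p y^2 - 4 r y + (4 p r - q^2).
h(y) = y^3 - 7*y^2 + 24*y - 204

Identify coefficients: p = 7, q = -6, r = -6.
Plug into h(y) = y^3 - p y^2 - 4 r y + (4 p r - q^2):
  h(y) = y^3 - (7) y^2 - 4*(-6) y + (4*(7)*(-6) - (-6)^2)
       = y^3 + (-7) y^2 + (24) y + (-204).
Simplifying: h(y) = y^3 - 7*y^2 + 24*y - 204.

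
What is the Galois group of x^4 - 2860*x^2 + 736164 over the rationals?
Gal(K/Q) = Z/2Z (cyclic of order 2)

f factors as (x^2 - 2574)(x^2 - 286), so the splitting field is K = Q(sqrt(2574), sqrt(286)). The squarefree part of 2574 is 286 and the squarefree part of 286 is also 286, so sqrt(2574) and sqrt(286) are both rational multiples of sqrt(286). Hence Q(sqrt(2574)) = Q(sqrt(286)) = Q(sqrt(286)), and the splitting field collapses to a single degree-2 extension with Galois group Z/2Z.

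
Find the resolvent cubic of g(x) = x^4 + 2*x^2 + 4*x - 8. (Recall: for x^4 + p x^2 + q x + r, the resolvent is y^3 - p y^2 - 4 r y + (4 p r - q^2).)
h(y) = y^3 - 2*y^2 + 32*y - 80

Identify coefficients: p = 2, q = 4, r = -8.
Plug into h(y) = y^3 - p y^2 - 4 r y + (4 p r - q^2):
  h(y) = y^3 - (2) y^2 - 4*(-8) y + (4*(2)*(-8) - (4)^2)
       = y^3 + (-2) y^2 + (32) y + (-80).
Simplifying: h(y) = y^3 - 2*y^2 + 32*y - 80.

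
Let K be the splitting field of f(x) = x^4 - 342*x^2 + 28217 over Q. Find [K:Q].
[K:Q] = 4

f factors as (x^2 - 203)(x^2 - 139); the splitting field is K = Q(sqrt(203), sqrt(139)). Since 203, 139, and 28217 are all non-squares in Q, the three subfields Q(sqrt(203)), Q(sqrt(139)), Q(sqrt(28217)) are distinct degree-2 extensions, so [K:Q] = 4 (Klein four Galois group).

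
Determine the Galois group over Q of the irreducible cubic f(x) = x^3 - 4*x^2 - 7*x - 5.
Gal(K/Q) = S_3 (symmetric group of order 6)

Compute the discriminant of x^3 + (-4)*x^2 + (-7)*x + (-5): Δ = -2319. Since Δ is not a rational square, the Galois group is not contained in A_3; it must be the full S_3 (irreducibility of the cubic rules out anything smaller).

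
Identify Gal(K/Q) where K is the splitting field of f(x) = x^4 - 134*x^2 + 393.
Gal(K/Q) = V_4 (Klein four-group, Z/2Z × Z/2Z)

f factors as (x^2 - 131)(x^2 - 3), so the splitting field is K = Q(sqrt(131), sqrt(3)). The elements 131, 3, 393 are all non-squares in Q, so sqrt(131) and sqrt(3) generate independent quadratic extensions. Thus [K:Q] = 4 and Gal(K/Q) is generated by the two order-2 automorphisms sqrt(131) ↦ -sqrt(131) and sqrt(3) ↦ -sqrt(3), giving V_4.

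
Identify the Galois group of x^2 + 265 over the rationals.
Gal(K/Q) = Z/2Z (cyclic of order 2)

x^2 + 265 is irreducible over Q since -265 is not a rational square. The splitting field Q(sqrt(-265)) has degree 2 over Q, and its unique nontrivial automorphism is sqrt(-265) ↦ -sqrt(-265). Hence Gal(Q(sqrt(-265))/Q) = Z/2Z.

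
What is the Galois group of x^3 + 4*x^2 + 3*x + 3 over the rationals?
Gal(K/Q) = S_3 (symmetric group of order 6)

Compute the discriminant of x^3 + (4)*x^2 + (3)*x + (3): Δ = -327. Since Δ is not a rational square, the Galois group is not contained in A_3; it must be the full S_3 (irreducibility of the cubic rules out anything smaller).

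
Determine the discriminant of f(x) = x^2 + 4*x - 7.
Δ = 44

For a quadratic a x^2 + b x + c the discriminant is Δ = b^2 - 4ac = (4)^2 - 4*(1)*(-7) = 16 - (-28) = 44.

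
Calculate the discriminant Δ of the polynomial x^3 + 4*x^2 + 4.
Δ = -1456

For x^3 + a x^2 + b x + c the discriminant is Δ = 18 a b c - 4 a^3 c + a^2 b^2 - 4 b^3 - 27 c^2.
Plug a = 4, b = 0, c = 4:
  18*(4)*(0)*(4) - 4*(4)^3*(4) + (4)^2*(0)^2 - 4*(0)^3 - 27*(4)^2
  = 0 + (-1024) + 0 + (0) + (-432)
  = -1456.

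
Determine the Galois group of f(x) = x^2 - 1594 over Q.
Gal(K/Q) = Z/2Z (cyclic of order 2)

x^2 - 1594 is irreducible over Q since 1594 is not a rational square. The splitting field Q(sqrt(1594)) has degree 2 over Q, and its unique nontrivial automorphism is sqrt(1594) ↦ -sqrt(1594). Hence Gal(Q(sqrt(1594))/Q) = Z/2Z.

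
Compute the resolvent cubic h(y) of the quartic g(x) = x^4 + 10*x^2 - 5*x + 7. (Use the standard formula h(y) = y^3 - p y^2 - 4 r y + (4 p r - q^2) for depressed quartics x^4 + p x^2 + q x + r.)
h(y) = y^3 - 10*y^2 - 28*y + 255

Identify coefficients: p = 10, q = -5, r = 7.
Plug into h(y) = y^3 - p y^2 - 4 r y + (4 p r - q^2):
  h(y) = y^3 - (10) y^2 - 4*(7) y + (4*(10)*(7) - (-5)^2)
       = y^3 + (-10) y^2 + (-28) y + (255).
Simplifying: h(y) = y^3 - 10*y^2 - 28*y + 255.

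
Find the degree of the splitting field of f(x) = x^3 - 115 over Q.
[K:Q] = 6

x^3 - 115 has one real root r = 115^(1/3) and two complex roots r*zeta_3, r*zeta_3^2 where zeta_3 = e^(2*pi*i/3). The splitting field is Q(r, zeta_3). [Q(r):Q] = 3 and [Q(zeta_3):Q] = 2 with gcd = 1, so [Q(r, zeta_3):Q] = 3 * 2 = 6.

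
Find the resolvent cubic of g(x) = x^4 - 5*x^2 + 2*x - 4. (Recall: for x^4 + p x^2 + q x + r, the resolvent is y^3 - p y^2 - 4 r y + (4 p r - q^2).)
h(y) = y^3 + 5*y^2 + 16*y + 76

Identify coefficients: p = -5, q = 2, r = -4.
Plug into h(y) = y^3 - p y^2 - 4 r y + (4 p r - q^2):
  h(y) = y^3 - (-5) y^2 - 4*(-4) y + (4*(-5)*(-4) - (2)^2)
       = y^3 + (5) y^2 + (16) y + (76).
Simplifying: h(y) = y^3 + 5*y^2 + 16*y + 76.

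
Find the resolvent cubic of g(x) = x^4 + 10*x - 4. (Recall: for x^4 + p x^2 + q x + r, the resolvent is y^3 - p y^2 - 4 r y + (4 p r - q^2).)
h(y) = y^3 + 16*y - 100

Identify coefficients: p = 0, q = 10, r = -4.
Plug into h(y) = y^3 - p y^2 - 4 r y + (4 p r - q^2):
  h(y) = y^3 - (0) y^2 - 4*(-4) y + (4*(0)*(-4) - (10)^2)
       = y^3 + (0) y^2 + (16) y + (-100).
Simplifying: h(y) = y^3 + 16*y - 100.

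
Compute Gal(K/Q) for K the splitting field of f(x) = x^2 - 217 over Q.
Gal(K/Q) = Z/2Z (cyclic of order 2)

x^2 - 217 is irreducible over Q since 217 is not a rational square. The splitting field Q(sqrt(217)) has degree 2 over Q, and its unique nontrivial automorphism is sqrt(217) ↦ -sqrt(217). Hence Gal(Q(sqrt(217))/Q) = Z/2Z.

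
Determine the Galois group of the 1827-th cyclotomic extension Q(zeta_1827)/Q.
|Gal(Q(zeta_1827)/Q)| = phi(1827) = 1008; group ≅ (Z/1827Z)^* ≅ Z/6Z × Z/6Z × Z/28Z

The n-th cyclotomic polynomial Φ_1827(x) is the minimal polynomial of zeta_1827 over Q and has degree phi(1827) = 1008. So Q(zeta_1827) is a degree-1008 Galois extension with Galois group (Z/1827Z)^*. By CRT, (Z/1827Z)^* ≅ (Z/9Z)^* × (Z/7Z)^* × (Z/29Z)^*. Each prime-power unit group is (Z/9Z)^* ≅ Z/6Z; (Z/7Z)^* ≅ Z/6Z; (Z/29Z)^* ≅ Z/28Z. Hence Gal(Q(zeta_1827)/Q) ≅ Z/6Z × Z/6Z × Z/28Z.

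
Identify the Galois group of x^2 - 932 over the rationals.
Gal(K/Q) = Z/2Z (cyclic of order 2)

x^2 - 932 is irreducible over Q since 932 is not a rational square. The splitting field Q(sqrt(932)) has degree 2 over Q, and its unique nontrivial automorphism is sqrt(932) ↦ -sqrt(932). Hence Gal(Q(sqrt(932))/Q) = Z/2Z.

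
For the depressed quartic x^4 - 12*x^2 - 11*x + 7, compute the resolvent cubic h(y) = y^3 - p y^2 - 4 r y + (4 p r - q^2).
h(y) = y^3 + 12*y^2 - 28*y - 457

Identify coefficients: p = -12, q = -11, r = 7.
Plug into h(y) = y^3 - p y^2 - 4 r y + (4 p r - q^2):
  h(y) = y^3 - (-12) y^2 - 4*(7) y + (4*(-12)*(7) - (-11)^2)
       = y^3 + (12) y^2 + (-28) y + (-457).
Simplifying: h(y) = y^3 + 12*y^2 - 28*y - 457.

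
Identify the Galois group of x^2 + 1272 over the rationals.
Gal(K/Q) = Z/2Z (cyclic of order 2)

x^2 + 1272 is irreducible over Q since -1272 is not a rational square. The splitting field Q(sqrt(-1272)) has degree 2 over Q, and its unique nontrivial automorphism is sqrt(-1272) ↦ -sqrt(-1272). Hence Gal(Q(sqrt(-1272))/Q) = Z/2Z.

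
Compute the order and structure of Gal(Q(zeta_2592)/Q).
|Gal(Q(zeta_2592)/Q)| = phi(2592) = 864; group ≅ (Z/2592Z)^* ≅ Z/2Z × Z/8Z × Z/54Z

The n-th cyclotomic polynomial Φ_2592(x) is the minimal polynomial of zeta_2592 over Q and has degree phi(2592) = 864. So Q(zeta_2592) is a degree-864 Galois extension with Galois group (Z/2592Z)^*. By CRT, (Z/2592Z)^* ≅ (Z/32Z)^* × (Z/81Z)^*. Each prime-power unit group is (Z/32Z)^* ≅ Z/2Z × Z/8Z; (Z/81Z)^* ≅ Z/54Z. Hence Gal(Q(zeta_2592)/Q) ≅ Z/2Z × Z/8Z × Z/54Z.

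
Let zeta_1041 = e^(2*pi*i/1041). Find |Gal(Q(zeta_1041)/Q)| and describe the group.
|Gal(Q(zeta_1041)/Q)| = phi(1041) = 692; group ≅ (Z/1041Z)^* ≅ Z/2Z × Z/346Z

The n-th cyclotomic polynomial Φ_1041(x) is the minimal polynomial of zeta_1041 over Q and has degree phi(1041) = 692. So Q(zeta_1041) is a degree-692 Galois extension with Galois group (Z/1041Z)^*. By CRT, (Z/1041Z)^* ≅ (Z/3Z)^* × (Z/347Z)^*. Each prime-power unit group is (Z/3Z)^* ≅ Z/2Z; (Z/347Z)^* ≅ Z/346Z. Hence Gal(Q(zeta_1041)/Q) ≅ Z/2Z × Z/346Z.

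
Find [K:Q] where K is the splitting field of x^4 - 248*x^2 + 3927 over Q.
[K:Q] = 4

f factors as (x^2 - 231)(x^2 - 17); the splitting field is K = Q(sqrt(231), sqrt(17)). Since 231, 17, and 3927 are all non-squares in Q, the three subfields Q(sqrt(231)), Q(sqrt(17)), Q(sqrt(3927)) are distinct degree-2 extensions, so [K:Q] = 4 (Klein four Galois group).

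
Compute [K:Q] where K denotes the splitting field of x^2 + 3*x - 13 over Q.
[K:Q] = 2

The discriminant of x^2 + (3)*x + (-13) is b^2 - 4c = 9 - (-52) = 61. Since 61 is not a perfect square in Q, the polynomial is irreducible over Q. Its two roots generate a degree-2 extension, so [K:Q] = 2.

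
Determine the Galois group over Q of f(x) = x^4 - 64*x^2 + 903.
Gal(K/Q) = V_4 (Klein four-group, Z/2Z × Z/2Z)

f factors as (x^2 - 21)(x^2 - 43), so the splitting field is K = Q(sqrt(21), sqrt(43)). The elements 21, 43, 903 are all non-squares in Q, so sqrt(21) and sqrt(43) generate independent quadratic extensions. Thus [K:Q] = 4 and Gal(K/Q) is generated by the two order-2 automorphisms sqrt(21) ↦ -sqrt(21) and sqrt(43) ↦ -sqrt(43), giving V_4.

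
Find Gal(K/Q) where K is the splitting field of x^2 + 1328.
Gal(K/Q) = Z/2Z (cyclic of order 2)

x^2 + 1328 is irreducible over Q since -1328 is not a rational square. The splitting field Q(sqrt(-1328)) has degree 2 over Q, and its unique nontrivial automorphism is sqrt(-1328) ↦ -sqrt(-1328). Hence Gal(Q(sqrt(-1328))/Q) = Z/2Z.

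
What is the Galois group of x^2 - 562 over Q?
Gal(K/Q) = Z/2Z (cyclic of order 2)

x^2 - 562 is irreducible over Q since 562 is not a rational square. The splitting field Q(sqrt(562)) has degree 2 over Q, and its unique nontrivial automorphism is sqrt(562) ↦ -sqrt(562). Hence Gal(Q(sqrt(562))/Q) = Z/2Z.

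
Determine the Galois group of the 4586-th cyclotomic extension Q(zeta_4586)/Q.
|Gal(Q(zeta_4586)/Q)| = phi(4586) = 2292; group ≅ (Z/4586Z)^* ≅ Z/2292Z

The n-th cyclotomic polynomial Φ_4586(x) is the minimal polynomial of zeta_4586 over Q and has degree phi(4586) = 2292. So Q(zeta_4586) is a degree-2292 Galois extension with Galois group (Z/4586Z)^*. By CRT, (Z/4586Z)^* ≅ (Z/2Z)^* × (Z/2293Z)^*. Each prime-power unit group is (Z/2Z)^* ≅ trivial group (order 1); (Z/2293Z)^* ≅ Z/2292Z. Hence Gal(Q(zeta_4586)/Q) ≅ Z/2292Z.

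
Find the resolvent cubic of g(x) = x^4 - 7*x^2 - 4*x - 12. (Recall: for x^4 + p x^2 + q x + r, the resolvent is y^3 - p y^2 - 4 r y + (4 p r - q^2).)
h(y) = y^3 + 7*y^2 + 48*y + 320

Identify coefficients: p = -7, q = -4, r = -12.
Plug into h(y) = y^3 - p y^2 - 4 r y + (4 p r - q^2):
  h(y) = y^3 - (-7) y^2 - 4*(-12) y + (4*(-7)*(-12) - (-4)^2)
       = y^3 + (7) y^2 + (48) y + (320).
Simplifying: h(y) = y^3 + 7*y^2 + 48*y + 320.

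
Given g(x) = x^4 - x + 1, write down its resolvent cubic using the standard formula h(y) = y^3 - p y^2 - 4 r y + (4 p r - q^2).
h(y) = y^3 - 4*y - 1

Identify coefficients: p = 0, q = -1, r = 1.
Plug into h(y) = y^3 - p y^2 - 4 r y + (4 p r - q^2):
  h(y) = y^3 - (0) y^2 - 4*(1) y + (4*(0)*(1) - (-1)^2)
       = y^3 + (0) y^2 + (-4) y + (-1).
Simplifying: h(y) = y^3 - 4*y - 1.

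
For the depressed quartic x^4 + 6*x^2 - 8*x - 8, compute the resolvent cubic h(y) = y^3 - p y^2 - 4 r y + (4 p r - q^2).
h(y) = y^3 - 6*y^2 + 32*y - 256

Identify coefficients: p = 6, q = -8, r = -8.
Plug into h(y) = y^3 - p y^2 - 4 r y + (4 p r - q^2):
  h(y) = y^3 - (6) y^2 - 4*(-8) y + (4*(6)*(-8) - (-8)^2)
       = y^3 + (-6) y^2 + (32) y + (-256).
Simplifying: h(y) = y^3 - 6*y^2 + 32*y - 256.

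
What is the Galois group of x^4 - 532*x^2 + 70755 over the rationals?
Gal(K/Q) = V_4 (Klein four-group, Z/2Z × Z/2Z)

f factors as (x^2 - 267)(x^2 - 265), so the splitting field is K = Q(sqrt(267), sqrt(265)). The elements 267, 265, 70755 are all non-squares in Q, so sqrt(267) and sqrt(265) generate independent quadratic extensions. Thus [K:Q] = 4 and Gal(K/Q) is generated by the two order-2 automorphisms sqrt(267) ↦ -sqrt(267) and sqrt(265) ↦ -sqrt(265), giving V_4.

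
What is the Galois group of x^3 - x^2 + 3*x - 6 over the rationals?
Gal(K/Q) = S_3 (symmetric group of order 6)

Compute the discriminant of x^3 + (-1)*x^2 + (3)*x + (-6): Δ = -771. Since Δ is not a rational square, the Galois group is not contained in A_3; it must be the full S_3 (irreducibility of the cubic rules out anything smaller).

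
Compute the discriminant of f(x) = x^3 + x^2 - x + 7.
Δ = -1472

For x^3 + a x^2 + b x + c the discriminant is Δ = 18 a b c - 4 a^3 c + a^2 b^2 - 4 b^3 - 27 c^2.
Plug a = 1, b = -1, c = 7:
  18*(1)*(-1)*(7) - 4*(1)^3*(7) + (1)^2*(-1)^2 - 4*(-1)^3 - 27*(7)^2
  = -126 + (-28) + 1 + (4) + (-1323)
  = -1472.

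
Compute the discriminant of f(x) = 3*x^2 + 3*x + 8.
Δ = -87

For a quadratic a x^2 + b x + c the discriminant is Δ = b^2 - 4ac = (3)^2 - 4*(3)*(8) = 9 - (96) = -87.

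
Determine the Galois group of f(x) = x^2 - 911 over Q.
Gal(K/Q) = Z/2Z (cyclic of order 2)

x^2 - 911 is irreducible over Q since 911 is not a rational square. The splitting field Q(sqrt(911)) has degree 2 over Q, and its unique nontrivial automorphism is sqrt(911) ↦ -sqrt(911). Hence Gal(Q(sqrt(911))/Q) = Z/2Z.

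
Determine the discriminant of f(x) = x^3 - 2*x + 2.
Δ = -76

For a depressed cubic x^3 + p x + q the discriminant is Δ = -4 p^3 - 27 q^2 = -4*(-2)^3 - 27*(2)^2 = 32 - 108 = -76.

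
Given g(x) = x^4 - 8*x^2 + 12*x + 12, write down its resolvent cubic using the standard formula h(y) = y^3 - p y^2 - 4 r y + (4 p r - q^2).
h(y) = y^3 + 8*y^2 - 48*y - 528

Identify coefficients: p = -8, q = 12, r = 12.
Plug into h(y) = y^3 - p y^2 - 4 r y + (4 p r - q^2):
  h(y) = y^3 - (-8) y^2 - 4*(12) y + (4*(-8)*(12) - (12)^2)
       = y^3 + (8) y^2 + (-48) y + (-528).
Simplifying: h(y) = y^3 + 8*y^2 - 48*y - 528.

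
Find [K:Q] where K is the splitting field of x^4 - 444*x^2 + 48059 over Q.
[K:Q] = 4

f factors as (x^2 - 187)(x^2 - 257); the splitting field is K = Q(sqrt(187), sqrt(257)). Since 187, 257, and 48059 are all non-squares in Q, the three subfields Q(sqrt(187)), Q(sqrt(257)), Q(sqrt(48059)) are distinct degree-2 extensions, so [K:Q] = 4 (Klein four Galois group).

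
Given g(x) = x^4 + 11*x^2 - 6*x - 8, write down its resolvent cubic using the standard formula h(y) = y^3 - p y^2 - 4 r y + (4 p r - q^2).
h(y) = y^3 - 11*y^2 + 32*y - 388

Identify coefficients: p = 11, q = -6, r = -8.
Plug into h(y) = y^3 - p y^2 - 4 r y + (4 p r - q^2):
  h(y) = y^3 - (11) y^2 - 4*(-8) y + (4*(11)*(-8) - (-6)^2)
       = y^3 + (-11) y^2 + (32) y + (-388).
Simplifying: h(y) = y^3 - 11*y^2 + 32*y - 388.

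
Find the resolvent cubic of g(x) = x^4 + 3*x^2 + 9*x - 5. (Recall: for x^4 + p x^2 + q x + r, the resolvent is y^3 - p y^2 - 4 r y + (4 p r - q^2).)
h(y) = y^3 - 3*y^2 + 20*y - 141

Identify coefficients: p = 3, q = 9, r = -5.
Plug into h(y) = y^3 - p y^2 - 4 r y + (4 p r - q^2):
  h(y) = y^3 - (3) y^2 - 4*(-5) y + (4*(3)*(-5) - (9)^2)
       = y^3 + (-3) y^2 + (20) y + (-141).
Simplifying: h(y) = y^3 - 3*y^2 + 20*y - 141.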